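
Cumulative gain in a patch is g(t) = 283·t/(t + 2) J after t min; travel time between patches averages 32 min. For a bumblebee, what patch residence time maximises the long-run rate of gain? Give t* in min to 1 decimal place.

8.0 min

Maximise g(t)/(T+t): set derivative to zero → g'(t)(T+t) = g(t).
g'(t) = 283·2/(t + 2)². Setting 283·2/(t+2)² = 283t/[(t+2)(32+t)] gives 2(32+t) = t(t+2), so t² = 2×32 = 64.
t* = √64 = 8 min.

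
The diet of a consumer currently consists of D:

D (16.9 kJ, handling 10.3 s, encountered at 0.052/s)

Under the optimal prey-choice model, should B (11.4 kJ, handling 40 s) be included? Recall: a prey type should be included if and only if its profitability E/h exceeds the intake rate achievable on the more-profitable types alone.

Current rate: (0.052×16.9)/(1 + 0.052×10.3) = 0.5723 kJ/s.
B: E/h = 11.4/40 = 0.285 kJ/s.
Since 0.285 < R, time spent handling B is better spent searching.

No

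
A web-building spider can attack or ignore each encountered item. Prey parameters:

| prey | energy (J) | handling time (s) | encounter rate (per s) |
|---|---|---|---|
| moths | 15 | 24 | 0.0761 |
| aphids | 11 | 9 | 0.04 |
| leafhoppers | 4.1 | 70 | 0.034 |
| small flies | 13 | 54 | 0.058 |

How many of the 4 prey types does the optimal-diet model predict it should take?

2

Rank by E/h (J/s): aphids 1.22, moths 0.625, small flies 0.241, leafhoppers 0.0586. Include each in turn until the next type's E/h falls below the running intake rate.
Rate on top 1: 0.3235. moths: 0.625 > 0.3235 → include.
Rate on top 2: 0.4963. small flies: 0.241 < 0.4963 → exclude; stop.
Optimal diet: aphids, moths — 2 of 4 types.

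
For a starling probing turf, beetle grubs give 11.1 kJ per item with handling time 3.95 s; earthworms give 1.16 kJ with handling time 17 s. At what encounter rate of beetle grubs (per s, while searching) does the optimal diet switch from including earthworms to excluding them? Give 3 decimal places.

At the threshold, the rate on beetle grubs alone equals the profitability of earthworms: λ·11.1/(1 + λ·3.95) = 1.16/17 = 0.06824.
Rearranging, λ(11.1 − 0.06824×3.95) = 0.06824, so λ = 0.06824/10.83 = 0.0063 per s.

0.006 per s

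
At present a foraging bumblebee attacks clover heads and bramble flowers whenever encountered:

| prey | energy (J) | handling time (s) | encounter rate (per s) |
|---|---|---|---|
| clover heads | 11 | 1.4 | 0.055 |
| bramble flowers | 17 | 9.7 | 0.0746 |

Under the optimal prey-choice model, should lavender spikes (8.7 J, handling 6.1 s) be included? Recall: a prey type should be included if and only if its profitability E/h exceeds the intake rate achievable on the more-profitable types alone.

On clover heads and bramble flowers alone, R = ΣλE/(1+Σλh) = 1.873/1.801 = 1.04 J/s.
Profitability of lavender spikes: 8.7/6.1 = 1.426 J/s.
Since 1.426 > R, including lavender spikes increases the long-run rate.

Yes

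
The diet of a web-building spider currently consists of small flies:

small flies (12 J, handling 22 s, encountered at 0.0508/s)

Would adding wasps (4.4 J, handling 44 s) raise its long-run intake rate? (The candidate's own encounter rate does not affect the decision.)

No

Current rate: (0.0508×12)/(1 + 0.0508×22) = 0.2879 J/s.
Profitability of wasps: 4.4/44 = 0.1 J/s.
Since 0.1 < R, time spent handling wasps is better spent searching.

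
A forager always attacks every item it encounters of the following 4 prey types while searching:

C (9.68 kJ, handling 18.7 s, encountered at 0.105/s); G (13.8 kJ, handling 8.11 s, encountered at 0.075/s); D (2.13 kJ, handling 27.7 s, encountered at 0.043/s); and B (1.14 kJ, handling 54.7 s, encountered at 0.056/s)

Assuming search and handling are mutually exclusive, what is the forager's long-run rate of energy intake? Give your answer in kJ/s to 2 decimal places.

0.28 kJ/s

R = (0.105×9.68 + 0.075×13.8 + 0.043×2.13 + 0.056×1.14) / (1 + 0.105×18.7 + 0.075×8.11 + 0.043×27.7 + 0.056×54.7) = 2.207/7.826 = 0.282 kJ/s.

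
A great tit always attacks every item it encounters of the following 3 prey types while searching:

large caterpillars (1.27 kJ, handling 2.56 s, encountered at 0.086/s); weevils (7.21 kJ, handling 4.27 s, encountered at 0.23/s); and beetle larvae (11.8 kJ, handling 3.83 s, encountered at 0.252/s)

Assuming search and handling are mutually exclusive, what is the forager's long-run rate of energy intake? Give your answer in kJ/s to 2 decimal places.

1.50 kJ/s

R = (0.086×1.27 + 0.23×7.21 + 0.252×11.8) / (1 + 0.086×2.56 + 0.23×4.27 + 0.252×3.83) = 4.741/3.167 = 1.497 kJ/s.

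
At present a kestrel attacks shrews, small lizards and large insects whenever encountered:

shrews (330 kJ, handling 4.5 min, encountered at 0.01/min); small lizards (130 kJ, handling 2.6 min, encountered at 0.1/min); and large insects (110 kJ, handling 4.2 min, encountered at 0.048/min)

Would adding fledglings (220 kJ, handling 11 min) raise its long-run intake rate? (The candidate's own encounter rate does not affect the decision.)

Yes

Current rate: (0.01×330 + 0.1×130 + 0.048×110)/(1 + 0.01×4.5 + 0.1×2.6 + 0.048×4.2) = 14.32 kJ/min.
fledglings: E/h = 220/11 = 20 kJ/min.
Since 20 > R, including fledglings increases the long-run rate.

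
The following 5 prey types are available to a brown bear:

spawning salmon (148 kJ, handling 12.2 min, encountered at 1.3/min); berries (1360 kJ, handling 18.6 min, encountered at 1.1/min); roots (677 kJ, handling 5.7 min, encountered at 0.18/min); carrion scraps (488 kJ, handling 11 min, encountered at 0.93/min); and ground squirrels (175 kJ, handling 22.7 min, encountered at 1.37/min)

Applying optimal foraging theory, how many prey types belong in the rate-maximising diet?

Rank by E/h (kJ/min): roots 119, berries 73.1, carrion scraps 44.4, spawning salmon 12.1, ground squirrels 7.71. Include each in turn until the next type's E/h falls below the running intake rate.
Rate on top 1: 60.15. berries: 73.1 > 60.15 → include.
Rate on top 2: 71.95. carrion scraps: 44.4 < 71.95 → exclude; stop.
Optimal diet: roots, berries — 2 of 5 types.

2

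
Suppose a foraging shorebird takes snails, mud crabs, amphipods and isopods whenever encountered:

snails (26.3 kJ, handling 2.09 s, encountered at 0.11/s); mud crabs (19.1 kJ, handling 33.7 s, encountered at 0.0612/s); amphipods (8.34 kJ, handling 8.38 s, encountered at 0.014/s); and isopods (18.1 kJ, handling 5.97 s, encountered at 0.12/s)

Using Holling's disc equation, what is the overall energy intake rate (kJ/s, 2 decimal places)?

R = Σλ_iE_i / (1 + Σλ_ih_i)
Numerator: 0.11×26.3 + 0.0612×19.1 + 0.014×8.34 + 0.12×18.1 = 6.351
Denominator: 1 + 0.11×2.09 + 0.0612×33.7 + 0.014×8.38 + 0.12×5.97 = 4.126
R = 6.351/4.126 = 1.539 kJ/s

1.54 kJ/s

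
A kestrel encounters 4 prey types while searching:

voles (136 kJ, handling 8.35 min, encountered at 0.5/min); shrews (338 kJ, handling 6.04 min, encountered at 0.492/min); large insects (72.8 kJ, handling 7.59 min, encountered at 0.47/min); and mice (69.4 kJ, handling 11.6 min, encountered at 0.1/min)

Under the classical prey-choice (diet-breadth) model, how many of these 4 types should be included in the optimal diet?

Rank by E/h (kJ/min): shrews 56, voles 16.3, large insects 9.59, mice 5.98. Include each in turn until the next type's E/h falls below the running intake rate.
Rate on top 1: 41.87. voles: 16.3 < 41.87 → exclude; stop.
Optimal diet: shrews — 1 of 4 types.

1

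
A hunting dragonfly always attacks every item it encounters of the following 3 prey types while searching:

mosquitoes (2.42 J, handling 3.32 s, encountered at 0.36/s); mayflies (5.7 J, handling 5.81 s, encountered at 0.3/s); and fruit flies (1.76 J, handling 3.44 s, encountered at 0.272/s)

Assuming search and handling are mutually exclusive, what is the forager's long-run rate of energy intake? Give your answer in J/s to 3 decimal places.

0.628 J/s

R = Σλ_iE_i / (1 + Σλ_ih_i)
Numerator: 0.36×2.42 + 0.3×5.7 + 0.272×1.76 = 3.06
Denominator: 1 + 0.36×3.32 + 0.3×5.81 + 0.272×3.44 = 4.874
R = 3.06/4.874 = 0.6278 J/s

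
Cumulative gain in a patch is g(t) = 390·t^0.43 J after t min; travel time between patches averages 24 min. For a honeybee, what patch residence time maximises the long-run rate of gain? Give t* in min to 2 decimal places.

Maximise g(t)/(T+t): set derivative to zero → g'(t)(T+t) = g(t).
g'(t) = 0.43·390·t^-0.57. Setting 0.43·390·t^-0.57 = 390·t^0.43/(24+t) gives 0.43(24+t) = t, so 0.57·t = 0.43×24.
t* = 0.43×24/0.57 = 18.11 min.

18.11 min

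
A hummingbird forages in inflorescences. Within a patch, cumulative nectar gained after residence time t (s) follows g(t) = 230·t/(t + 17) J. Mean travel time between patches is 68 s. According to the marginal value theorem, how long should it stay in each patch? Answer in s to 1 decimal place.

34.0 s

Maximise g(t)/(T+t): set derivative to zero → g'(t)(T+t) = g(t).
g'(t) = 230·17/(t + 17)². Setting 230·17/(t+17)² = 230t/[(t+17)(68+t)] gives 17(68+t) = t(t+17), so t² = 17×68 = 1156.
t* = √1156 = 34 s.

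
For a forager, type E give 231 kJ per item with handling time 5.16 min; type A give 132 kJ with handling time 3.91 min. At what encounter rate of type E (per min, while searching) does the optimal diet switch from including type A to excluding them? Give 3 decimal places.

The zero-one rule: include type A iff E₂/h₂ > λE₁/(1+λh₁). Equality gives the switch point.
λE₁h₂ = E₂ + λE₂h₁ ⇒ λ = E₂/(E₁h₂ − E₂h₁) = 132/(903.2 − 681.1) = 0.5944 per min.

0.594 per min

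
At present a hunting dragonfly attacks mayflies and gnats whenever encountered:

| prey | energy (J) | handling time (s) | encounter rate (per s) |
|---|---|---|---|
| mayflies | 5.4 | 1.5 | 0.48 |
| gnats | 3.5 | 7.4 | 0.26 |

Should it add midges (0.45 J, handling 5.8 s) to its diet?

Current rate: (0.48×5.4 + 0.26×3.5)/(1 + 0.48×1.5 + 0.26×7.4) = 0.961 J/s.
midges: E/h = 0.45/5.8 = 0.07759 J/s.
0.07759 < 0.961, so adding midges would lower the average — exclude it.

No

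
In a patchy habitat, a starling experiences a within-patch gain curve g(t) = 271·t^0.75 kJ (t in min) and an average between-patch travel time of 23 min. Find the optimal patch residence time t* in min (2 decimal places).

Optimal t* satisfies g'(t*) = g(t*)/(T + t*).
g'(t) = 0.75·271·t^-0.25. Setting 0.75·271·t^-0.25 = 271·t^0.75/(23+t) gives 0.75(23+t) = t, so 0.25·t = 0.75×23.
t* = 0.75×23/0.25 = 69 min.

69.00 min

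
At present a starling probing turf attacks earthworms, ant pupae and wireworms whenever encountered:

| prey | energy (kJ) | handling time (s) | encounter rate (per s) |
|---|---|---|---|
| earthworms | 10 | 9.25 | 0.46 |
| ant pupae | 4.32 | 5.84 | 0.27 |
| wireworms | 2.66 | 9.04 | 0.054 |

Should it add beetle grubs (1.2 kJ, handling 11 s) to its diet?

No

Intake rate on the current diet: R = (0.46×10 + 0.27×4.32 + 0.054×2.66) / (1 + 0.46×9.25 + 0.27×5.84 + 0.054×9.04) = 5.91/7.32 = 0.8074 kJ/s.
beetle grubs: E/h = 1.2/11 = 0.1091 kJ/s.
0.1091 < 0.8074, so adding beetle grubs would lower the average — exclude it.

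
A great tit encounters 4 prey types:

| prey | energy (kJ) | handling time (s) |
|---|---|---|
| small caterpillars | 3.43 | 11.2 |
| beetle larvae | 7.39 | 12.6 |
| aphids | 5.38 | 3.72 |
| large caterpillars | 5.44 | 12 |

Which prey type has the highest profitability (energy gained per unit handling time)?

aphids

Profitability E/h (kJ/s): small caterpillars = 3.43/11.2 = 0.306, beetle larvae = 7.39/12.6 = 0.587, aphids = 5.38/3.72 = 1.45, large caterpillars = 5.44/12 = 0.453.
Ranked: aphids > beetle larvae > large caterpillars > small caterpillars.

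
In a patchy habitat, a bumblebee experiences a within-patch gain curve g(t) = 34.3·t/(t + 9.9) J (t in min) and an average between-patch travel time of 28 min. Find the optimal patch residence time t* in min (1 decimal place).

Optimal t* satisfies g'(t*) = g(t*)/(T + t*).
g'(t) = 34.3·9.9/(t + 9.9)². Setting 34.3·9.9/(t+9.9)² = 34.3t/[(t+9.9)(28+t)] gives 9.9(28+t) = t(t+9.9), so t² = 9.9×28 = 277.2.
t* = √277.2 = 16.65 min.

16.6 min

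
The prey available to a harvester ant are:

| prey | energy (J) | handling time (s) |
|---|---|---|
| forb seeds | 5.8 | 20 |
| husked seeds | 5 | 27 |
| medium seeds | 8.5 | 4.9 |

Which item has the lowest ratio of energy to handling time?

Profitability E/h (J/s): forb seeds = 5.8/20 = 0.29, husked seeds = 5/27 = 0.185, medium seeds = 8.5/4.9 = 1.73.
Ranked: medium seeds > forb seeds > husked seeds.

husked seeds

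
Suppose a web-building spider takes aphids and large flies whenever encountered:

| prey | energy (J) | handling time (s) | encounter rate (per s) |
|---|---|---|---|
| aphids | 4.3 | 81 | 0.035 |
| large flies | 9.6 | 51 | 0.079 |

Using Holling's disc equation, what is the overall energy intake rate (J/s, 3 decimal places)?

Energy encountered per unit search time: 0.035×4.3 + 0.079×9.6 = 0.9089 J/s.
Handling time per unit search time: 0.035×81 + 0.079×51 = 6.864.
Rate = 0.9089/(1 + 6.864) = 0.1156 J/s.

0.116 J/s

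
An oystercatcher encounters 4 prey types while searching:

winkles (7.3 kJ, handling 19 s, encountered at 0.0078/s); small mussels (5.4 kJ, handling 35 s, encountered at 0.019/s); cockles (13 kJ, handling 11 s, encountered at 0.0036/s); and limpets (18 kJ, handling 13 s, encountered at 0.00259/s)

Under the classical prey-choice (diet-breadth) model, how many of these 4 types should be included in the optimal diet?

4

Rank by E/h (kJ/s): limpets 1.38, cockles 1.18, winkles 0.384, small mussels 0.154. Include each in turn until the next type's E/h falls below the running intake rate.
Rate on top 1: 0.0451. cockles: 1.18 > 0.0451 → include.
Rate on top 2: 0.08704. winkles: 0.384 > 0.08704 → include.
Rate on top 3: 0.1231. small mussels: 0.154 > 0.1231 → include.
Optimal diet: limpets, cockles, winkles, small mussels — 4 of 4 types.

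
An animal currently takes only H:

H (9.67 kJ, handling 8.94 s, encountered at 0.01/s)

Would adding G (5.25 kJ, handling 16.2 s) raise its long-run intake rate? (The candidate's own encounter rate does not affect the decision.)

Yes

Intake rate on the current diet: R = (0.01×9.67) / (1 + 0.01×8.94) = 0.0967/1.089 = 0.08876 kJ/s.
G: E/h = 5.25/16.2 = 0.3241 kJ/s.
0.3241 > 0.08876, so adding G raises the average — include it.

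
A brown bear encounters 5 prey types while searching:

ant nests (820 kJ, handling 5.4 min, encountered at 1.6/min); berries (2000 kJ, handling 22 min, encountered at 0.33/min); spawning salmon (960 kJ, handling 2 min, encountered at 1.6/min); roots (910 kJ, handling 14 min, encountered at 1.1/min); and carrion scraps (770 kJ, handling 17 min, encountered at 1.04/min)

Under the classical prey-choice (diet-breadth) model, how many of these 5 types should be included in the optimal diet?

E/h in descending order: spawning salmon 480, ant nests 152, berries 90.9, roots 65, carrion scraps 45.3 kJ/min. The optimal diet is the largest prefix of this list for which every included type satisfies E_i/h_i > R on the types above it.
Rate on top 1: 365.7. ant nests: 152 < 365.7 → exclude; stop.
Optimal diet: spawning salmon — 1 of 5 types.

1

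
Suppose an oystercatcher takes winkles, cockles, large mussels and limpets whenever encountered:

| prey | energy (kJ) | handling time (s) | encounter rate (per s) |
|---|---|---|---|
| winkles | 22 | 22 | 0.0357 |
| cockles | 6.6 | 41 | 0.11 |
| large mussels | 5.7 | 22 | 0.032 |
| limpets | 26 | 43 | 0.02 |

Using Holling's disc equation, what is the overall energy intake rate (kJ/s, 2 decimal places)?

Energy encountered per unit search time: 0.0357×22 + 0.11×6.6 + 0.032×5.7 + 0.02×26 = 2.214 kJ/s.
Handling time per unit search time: 0.0357×22 + 0.11×41 + 0.032×22 + 0.02×43 = 6.859.
Rate = 2.214/(1 + 6.859) = 0.2817 kJ/s.

0.28 kJ/s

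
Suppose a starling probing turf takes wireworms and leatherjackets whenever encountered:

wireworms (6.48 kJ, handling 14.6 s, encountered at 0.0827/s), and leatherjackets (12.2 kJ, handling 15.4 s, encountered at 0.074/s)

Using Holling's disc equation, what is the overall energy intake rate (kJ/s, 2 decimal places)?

Energy encountered per unit search time: 0.0827×6.48 + 0.074×12.2 = 1.439 kJ/s.
Handling time per unit search time: 0.0827×14.6 + 0.074×15.4 = 2.347.
Rate = 1.439/(1 + 2.347) = 0.4298 kJ/s.

0.43 kJ/s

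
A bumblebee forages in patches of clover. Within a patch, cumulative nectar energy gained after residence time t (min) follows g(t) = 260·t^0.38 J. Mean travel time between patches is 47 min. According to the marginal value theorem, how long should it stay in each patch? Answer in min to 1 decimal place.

By the marginal value theorem, leave when the instantaneous gain rate g'(t) equals the habitat-wide average g(t)/(T + t).
g'(t) = 0.38·260·t^-0.62. Setting 0.38·260·t^-0.62 = 260·t^0.38/(47+t) gives 0.38(47+t) = t, so 0.62·t = 0.38×47.
t* = 0.38×47/0.62 = 28.81 min.

28.8 min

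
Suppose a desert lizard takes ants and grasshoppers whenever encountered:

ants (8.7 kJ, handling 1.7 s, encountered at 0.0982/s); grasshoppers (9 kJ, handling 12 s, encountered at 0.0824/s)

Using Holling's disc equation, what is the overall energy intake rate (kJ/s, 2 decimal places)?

0.74 kJ/s

R = Σλ_iE_i / (1 + Σλ_ih_i)
Numerator: 0.0982×8.7 + 0.0824×9 = 1.596
Denominator: 1 + 0.0982×1.7 + 0.0824×12 = 2.156
R = 1.596/2.156 = 0.7403 kJ/s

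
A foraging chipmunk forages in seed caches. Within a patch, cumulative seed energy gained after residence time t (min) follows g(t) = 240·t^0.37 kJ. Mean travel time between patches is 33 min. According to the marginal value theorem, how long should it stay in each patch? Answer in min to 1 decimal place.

19.4 min

Maximise g(t)/(T+t): set derivative to zero → g'(t)(T+t) = g(t).
g'(t) = 0.37·240·t^-0.63. Setting 0.37·240·t^-0.63 = 240·t^0.37/(33+t) gives 0.37(33+t) = t, so 0.63·t = 0.37×33.
t* = 0.37×33/0.63 = 19.38 min.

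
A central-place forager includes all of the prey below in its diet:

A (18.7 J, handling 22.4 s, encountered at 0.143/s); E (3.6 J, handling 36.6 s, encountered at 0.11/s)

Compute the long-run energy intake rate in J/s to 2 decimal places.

0.37 J/s

Energy encountered per unit search time: 0.143×18.7 + 0.11×3.6 = 3.07 J/s.
Handling time per unit search time: 0.143×22.4 + 0.11×36.6 = 7.229.
Rate = 3.07/(1 + 7.229) = 0.3731 J/s.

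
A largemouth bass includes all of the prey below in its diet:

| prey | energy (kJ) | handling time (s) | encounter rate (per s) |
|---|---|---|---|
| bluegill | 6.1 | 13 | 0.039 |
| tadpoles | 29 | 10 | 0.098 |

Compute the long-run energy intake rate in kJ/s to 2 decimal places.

1.24 kJ/s

R = Σλ_iE_i / (1 + Σλ_ih_i)
Numerator: 0.039×6.1 + 0.098×29 = 3.08
Denominator: 1 + 0.039×13 + 0.098×10 = 2.487
R = 3.08/2.487 = 1.238 kJ/s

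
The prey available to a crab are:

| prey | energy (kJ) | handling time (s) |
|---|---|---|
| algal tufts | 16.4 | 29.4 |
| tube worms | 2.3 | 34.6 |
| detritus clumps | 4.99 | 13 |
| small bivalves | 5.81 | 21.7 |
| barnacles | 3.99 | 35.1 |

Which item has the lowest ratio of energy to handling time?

Profitability E/h (kJ/s): algal tufts = 16.4/29.4 = 0.558, tube worms = 2.3/34.6 = 0.0665, detritus clumps = 4.99/13 = 0.384, small bivalves = 5.81/21.7 = 0.268, barnacles = 3.99/35.1 = 0.114.
Ranked: algal tufts > detritus clumps > small bivalves > barnacles > tube worms.

tube worms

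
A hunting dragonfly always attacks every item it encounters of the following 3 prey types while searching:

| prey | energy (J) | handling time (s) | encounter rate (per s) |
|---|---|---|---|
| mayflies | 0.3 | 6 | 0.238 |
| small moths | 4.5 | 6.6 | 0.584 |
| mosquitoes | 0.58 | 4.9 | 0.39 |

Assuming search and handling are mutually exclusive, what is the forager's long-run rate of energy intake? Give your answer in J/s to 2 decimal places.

0.36 J/s

R = (0.238×0.3 + 0.584×4.5 + 0.39×0.58) / (1 + 0.238×6 + 0.584×6.6 + 0.39×4.9) = 2.926/8.193 = 0.3571 J/s.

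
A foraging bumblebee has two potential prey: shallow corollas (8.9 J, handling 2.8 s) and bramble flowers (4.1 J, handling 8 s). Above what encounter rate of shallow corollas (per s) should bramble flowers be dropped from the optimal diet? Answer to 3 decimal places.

0.069 per s

At the threshold, the rate on shallow corollas alone equals the profitability of bramble flowers: λ·8.9/(1 + λ·2.8) = 4.1/8 = 0.5125.
Rearranging, λ(8.9 − 0.5125×2.8) = 0.5125, so λ = 0.5125/7.465 = 0.06865 per s.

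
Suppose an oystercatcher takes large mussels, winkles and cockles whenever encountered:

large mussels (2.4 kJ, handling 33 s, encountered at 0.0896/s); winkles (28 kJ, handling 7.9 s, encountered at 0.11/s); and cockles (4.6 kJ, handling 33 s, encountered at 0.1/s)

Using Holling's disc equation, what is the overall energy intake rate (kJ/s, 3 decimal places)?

0.462 kJ/s

R = (0.0896×2.4 + 0.11×28 + 0.1×4.6) / (1 + 0.0896×33 + 0.11×7.9 + 0.1×33) = 3.755/8.126 = 0.4621 kJ/s.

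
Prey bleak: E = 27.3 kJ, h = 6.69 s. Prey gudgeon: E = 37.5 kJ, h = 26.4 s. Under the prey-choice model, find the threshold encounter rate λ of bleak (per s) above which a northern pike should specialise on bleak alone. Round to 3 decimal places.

0.080 per s

At the threshold, the rate on bleak alone equals the profitability of gudgeon: λ·27.3/(1 + λ·6.69) = 37.5/26.4 = 1.42.
Rearranging, λ(27.3 − 1.42×6.69) = 1.42, so λ = 1.42/17.8 = 0.07981 per s.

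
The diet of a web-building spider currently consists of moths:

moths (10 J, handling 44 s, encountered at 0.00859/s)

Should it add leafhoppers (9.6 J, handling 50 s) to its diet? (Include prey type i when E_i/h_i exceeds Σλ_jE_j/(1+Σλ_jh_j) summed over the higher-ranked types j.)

Yes

On moths alone, R = ΣλE/(1+Σλh) = 0.0859/1.378 = 0.06234 J/s.
leafhoppers: E/h = 9.6/50 = 0.192 J/s.
0.192 > 0.06234, so adding leafhoppers raises the average — include it.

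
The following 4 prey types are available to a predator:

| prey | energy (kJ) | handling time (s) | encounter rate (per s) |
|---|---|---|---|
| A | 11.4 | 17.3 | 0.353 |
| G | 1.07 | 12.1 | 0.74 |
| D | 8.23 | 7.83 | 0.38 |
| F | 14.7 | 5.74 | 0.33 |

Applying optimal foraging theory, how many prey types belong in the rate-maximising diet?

Profitabilities (E/h, kJ/s): F 2.56, D 1.05, A 0.659, G 0.0884. Add prey in this order while the next type's profitability exceeds the intake rate on those already taken.
Rate on top 1: 1.676. D: 1.05 < 1.676 → exclude; stop.
Optimal diet: F — 1 of 4 types.

1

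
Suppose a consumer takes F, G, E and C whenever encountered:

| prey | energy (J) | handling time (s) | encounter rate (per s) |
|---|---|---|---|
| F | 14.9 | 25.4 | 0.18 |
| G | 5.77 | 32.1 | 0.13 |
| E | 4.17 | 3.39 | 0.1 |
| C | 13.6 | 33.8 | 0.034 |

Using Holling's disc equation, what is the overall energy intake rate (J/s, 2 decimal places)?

0.38 J/s

R = (0.18×14.9 + 0.13×5.77 + 0.1×4.17 + 0.034×13.6) / (1 + 0.18×25.4 + 0.13×32.1 + 0.1×3.39 + 0.034×33.8) = 4.311/11.23 = 0.3838 J/s.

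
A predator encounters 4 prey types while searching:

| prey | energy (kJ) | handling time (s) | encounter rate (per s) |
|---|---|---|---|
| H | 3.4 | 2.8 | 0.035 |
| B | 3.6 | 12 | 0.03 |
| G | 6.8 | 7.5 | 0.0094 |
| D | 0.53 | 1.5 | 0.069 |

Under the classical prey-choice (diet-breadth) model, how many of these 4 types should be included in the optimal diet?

4

E/h in descending order: H 1.21, G 0.907, D 0.353, B 0.3 kJ/s. The optimal diet is the largest prefix of this list for which every included type satisfies E_i/h_i > R on the types above it.
Rate on top 1: 0.1084. G: 0.907 > 0.1084 → include.
Rate on top 2: 0.1565. D: 0.353 > 0.1565 → include.
Rate on top 3: 0.1726. B: 0.3 > 0.1726 → include.
Optimal diet: H, G, D, B — 4 of 4 types.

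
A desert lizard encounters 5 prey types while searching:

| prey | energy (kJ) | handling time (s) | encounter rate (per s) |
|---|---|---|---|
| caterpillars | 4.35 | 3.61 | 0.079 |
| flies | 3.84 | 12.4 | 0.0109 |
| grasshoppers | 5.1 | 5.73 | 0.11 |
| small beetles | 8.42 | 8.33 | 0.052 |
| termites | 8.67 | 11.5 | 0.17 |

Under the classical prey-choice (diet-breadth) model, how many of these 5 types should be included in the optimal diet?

4

Profitabilities (E/h, kJ/s): caterpillars 1.2, small beetles 1.01, grasshoppers 0.89, termites 0.754, flies 0.31. Add prey in this order while the next type's profitability exceeds the intake rate on those already taken.
Rate on top 1: 0.2674. small beetles: 1.01 > 0.2674 → include.
Rate on top 2: 0.4548. grasshoppers: 0.89 > 0.4548 → include.
Rate on top 3: 0.5716. termites: 0.754 > 0.5716 → include.
Rate on top 4: 0.6544. flies: 0.31 < 0.6544 → exclude; stop.
Optimal diet: caterpillars, small beetles, grasshoppers, termites — 4 of 5 types.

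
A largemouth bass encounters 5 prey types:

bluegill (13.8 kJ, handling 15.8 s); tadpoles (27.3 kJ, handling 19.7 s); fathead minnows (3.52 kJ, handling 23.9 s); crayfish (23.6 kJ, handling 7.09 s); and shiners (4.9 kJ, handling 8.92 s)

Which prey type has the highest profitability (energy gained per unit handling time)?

crayfish

Profitability E/h (kJ/s): bluegill = 13.8/15.8 = 0.873, tadpoles = 27.3/19.7 = 1.39, fathead minnows = 3.52/23.9 = 0.147, crayfish = 23.6/7.09 = 3.33, shiners = 4.9/8.92 = 0.549.
Ranked: crayfish > tadpoles > bluegill > shiners > fathead minnows.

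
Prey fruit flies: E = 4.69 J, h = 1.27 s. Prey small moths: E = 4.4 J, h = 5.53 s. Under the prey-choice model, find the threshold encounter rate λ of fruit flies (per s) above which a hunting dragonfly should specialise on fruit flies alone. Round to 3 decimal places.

0.216 per s

Drop small moths once their profitability E₂/h₂ falls below the rate achievable on fruit flies alone: E₂/h₂ = λE₁/(1 + λh₁).
Solve for λ: λE₁h₂ = E₂(1 + λh₁) → λ(E₁h₂ − E₂h₁) = E₂ → λ = E₂/(E₁h₂ − E₂h₁).
λ = 4.4/(4.69×5.53 − 4.4×1.27) = 4.4/20.35 = 0.2162 per s.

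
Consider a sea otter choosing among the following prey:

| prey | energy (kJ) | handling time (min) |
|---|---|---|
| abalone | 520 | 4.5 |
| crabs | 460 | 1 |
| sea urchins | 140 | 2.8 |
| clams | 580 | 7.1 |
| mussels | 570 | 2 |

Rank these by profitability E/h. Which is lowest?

sea urchins

In descending order of E/h:
crabs: 460/1 = 460 kJ/min
mussels: 570/2 = 285 kJ/min
abalone: 520/4.5 = 116 kJ/min
clams: 580/7.1 = 81.7 kJ/min
sea urchins: 140/2.8 = 50 kJ/min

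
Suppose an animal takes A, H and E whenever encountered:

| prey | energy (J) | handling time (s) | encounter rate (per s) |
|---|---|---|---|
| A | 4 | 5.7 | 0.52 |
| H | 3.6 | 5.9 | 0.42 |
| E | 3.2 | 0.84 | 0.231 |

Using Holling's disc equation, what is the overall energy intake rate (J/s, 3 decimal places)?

0.653 J/s

R = Σλ_iE_i / (1 + Σλ_ih_i)
Numerator: 0.52×4 + 0.42×3.6 + 0.231×3.2 = 4.331
Denominator: 1 + 0.52×5.7 + 0.42×5.9 + 0.231×0.84 = 6.636
R = 4.331/6.636 = 0.6527 J/s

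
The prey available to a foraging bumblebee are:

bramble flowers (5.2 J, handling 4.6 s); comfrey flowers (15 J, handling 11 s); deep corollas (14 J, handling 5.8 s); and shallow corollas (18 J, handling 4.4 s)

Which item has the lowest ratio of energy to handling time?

Profitability E/h (J/s): bramble flowers = 5.2/4.6 = 1.13, comfrey flowers = 15/11 = 1.36, deep corollas = 14/5.8 = 2.41, shallow corollas = 18/4.4 = 4.09.
Ranked: shallow corollas > deep corollas > comfrey flowers > bramble flowers.

bramble flowers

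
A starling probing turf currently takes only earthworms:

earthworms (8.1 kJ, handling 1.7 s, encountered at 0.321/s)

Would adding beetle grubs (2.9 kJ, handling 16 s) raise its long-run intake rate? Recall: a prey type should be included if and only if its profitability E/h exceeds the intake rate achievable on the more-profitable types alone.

No

On earthworms alone, R = ΣλE/(1+Σλh) = 2.6/1.546 = 1.682 kJ/s.
Profitability of beetle grubs: 2.9/16 = 0.1812 kJ/s.
Since 0.1812 < R, time spent handling beetle grubs is better spent searching.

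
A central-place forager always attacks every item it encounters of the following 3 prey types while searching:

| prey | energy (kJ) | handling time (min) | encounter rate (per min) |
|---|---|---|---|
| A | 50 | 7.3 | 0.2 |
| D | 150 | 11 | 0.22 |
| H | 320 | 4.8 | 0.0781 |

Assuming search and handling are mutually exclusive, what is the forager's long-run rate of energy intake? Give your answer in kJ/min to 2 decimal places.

12.94 kJ/min

Energy encountered per unit search time: 0.2×50 + 0.22×150 + 0.0781×320 = 67.99 kJ/min.
Handling time per unit search time: 0.2×7.3 + 0.22×11 + 0.0781×4.8 = 4.255.
Rate = 67.99/(1 + 4.255) = 12.94 kJ/min.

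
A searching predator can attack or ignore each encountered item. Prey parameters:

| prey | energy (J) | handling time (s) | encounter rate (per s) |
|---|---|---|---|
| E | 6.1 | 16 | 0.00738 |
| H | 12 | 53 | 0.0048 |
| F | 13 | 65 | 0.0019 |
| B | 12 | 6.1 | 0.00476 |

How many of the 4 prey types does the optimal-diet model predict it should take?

4

Profitabilities (E/h, J/s): B 1.97, E 0.381, H 0.226, F 0.2. Add prey in this order while the next type's profitability exceeds the intake rate on those already taken.
Rate on top 1: 0.05551. E: 0.381 > 0.05551 → include.
Rate on top 2: 0.08904. H: 0.226 > 0.08904 → include.
Rate on top 3: 0.114. F: 0.2 > 0.114 → include.
Optimal diet: B, E, H, F — 4 of 4 types.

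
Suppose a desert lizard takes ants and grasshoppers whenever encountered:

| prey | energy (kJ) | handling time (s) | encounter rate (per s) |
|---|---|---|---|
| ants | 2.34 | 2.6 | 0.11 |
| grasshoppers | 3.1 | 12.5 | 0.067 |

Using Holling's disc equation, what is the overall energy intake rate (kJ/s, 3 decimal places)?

R = Σλ_iE_i / (1 + Σλ_ih_i)
Numerator: 0.11×2.34 + 0.067×3.1 = 0.4651
Denominator: 1 + 0.11×2.6 + 0.067×12.5 = 2.123
R = 0.4651/2.123 = 0.219 kJ/s

0.219 kJ/s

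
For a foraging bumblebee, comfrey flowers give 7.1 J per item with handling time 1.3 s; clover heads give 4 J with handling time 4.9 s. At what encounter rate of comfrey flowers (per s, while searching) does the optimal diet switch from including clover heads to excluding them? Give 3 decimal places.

0.135 per s

At the threshold, the rate on comfrey flowers alone equals the profitability of clover heads: λ·7.1/(1 + λ·1.3) = 4/4.9 = 0.8163.
Rearranging, λ(7.1 − 0.8163×1.3) = 0.8163, so λ = 0.8163/6.039 = 0.1352 per s.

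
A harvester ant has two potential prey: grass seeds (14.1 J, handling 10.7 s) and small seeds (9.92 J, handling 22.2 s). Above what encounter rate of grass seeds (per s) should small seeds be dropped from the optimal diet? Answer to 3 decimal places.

Drop small seeds once their profitability E₂/h₂ falls below the rate achievable on grass seeds alone: E₂/h₂ = λE₁/(1 + λh₁).
Solve for λ: λE₁h₂ = E₂(1 + λh₁) → λ(E₁h₂ − E₂h₁) = E₂ → λ = E₂/(E₁h₂ − E₂h₁).
λ = 9.92/(14.1×22.2 − 9.92×10.7) = 9.92/206.9 = 0.04795 per s.

0.048 per s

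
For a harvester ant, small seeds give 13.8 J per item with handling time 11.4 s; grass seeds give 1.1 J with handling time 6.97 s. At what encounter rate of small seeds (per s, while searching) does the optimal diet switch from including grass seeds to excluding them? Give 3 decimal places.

The zero-one rule: include grass seeds iff E₂/h₂ > λE₁/(1+λh₁). Equality gives the switch point.
λE₁h₂ = E₂ + λE₂h₁ ⇒ λ = E₂/(E₁h₂ − E₂h₁) = 1.1/(96.19 − 12.54) = 0.01315 per s.

0.013 per s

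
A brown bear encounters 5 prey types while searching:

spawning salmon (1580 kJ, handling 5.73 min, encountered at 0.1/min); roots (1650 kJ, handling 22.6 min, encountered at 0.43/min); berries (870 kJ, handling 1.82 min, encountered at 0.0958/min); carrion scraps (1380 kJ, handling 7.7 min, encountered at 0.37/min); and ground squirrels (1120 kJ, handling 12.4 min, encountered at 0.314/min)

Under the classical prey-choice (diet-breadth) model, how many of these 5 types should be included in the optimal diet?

Profitabilities (E/h, kJ/min): berries 478, spawning salmon 276, carrion scraps 179, ground squirrels 90.3, roots 73. Add prey in this order while the next type's profitability exceeds the intake rate on those already taken.
Rate on top 1: 70.97. spawning salmon: 276 > 70.97 → include.
Rate on top 2: 138.1. carrion scraps: 179 > 138.1 → include.
Rate on top 3: 163.6. ground squirrels: 90.3 < 163.6 → exclude; stop.
Optimal diet: berries, spawning salmon, carrion scraps — 3 of 5 types.

3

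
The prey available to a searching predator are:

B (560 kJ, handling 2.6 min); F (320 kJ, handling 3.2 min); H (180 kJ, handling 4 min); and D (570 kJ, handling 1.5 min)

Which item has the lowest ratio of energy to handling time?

Profitability E/h (kJ/min): B = 560/2.6 = 215, F = 320/3.2 = 100, H = 180/4 = 45, D = 570/1.5 = 380.
Ranked: D > B > F > H.

H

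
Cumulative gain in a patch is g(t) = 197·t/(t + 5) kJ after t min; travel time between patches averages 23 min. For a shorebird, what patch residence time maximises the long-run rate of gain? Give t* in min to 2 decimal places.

10.72 min

By the marginal value theorem, leave when the instantaneous gain rate g'(t) equals the habitat-wide average g(t)/(T + t).
g'(t) = 197·5/(t + 5)². Setting 197·5/(t+5)² = 197t/[(t+5)(23+t)] gives 5(23+t) = t(t+5), so t² = 5×23 = 115.
t* = √115 = 10.72 min.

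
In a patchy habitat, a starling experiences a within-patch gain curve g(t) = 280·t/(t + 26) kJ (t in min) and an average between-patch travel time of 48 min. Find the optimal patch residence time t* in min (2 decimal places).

Optimal t* satisfies g'(t*) = g(t*)/(T + t*).
g'(t) = 280·26/(t + 26)². Setting 280·26/(t+26)² = 280t/[(t+26)(48+t)] gives 26(48+t) = t(t+26), so t² = 26×48 = 1248.
t* = √1248 = 35.33 min.

35.33 min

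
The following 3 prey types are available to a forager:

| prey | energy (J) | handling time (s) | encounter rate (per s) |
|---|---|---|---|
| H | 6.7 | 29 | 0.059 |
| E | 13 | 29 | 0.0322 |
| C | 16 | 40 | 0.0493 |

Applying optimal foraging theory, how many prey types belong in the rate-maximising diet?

2

E/h in descending order: E 0.448, C 0.4, H 0.231 J/s. The optimal diet is the largest prefix of this list for which every included type satisfies E_i/h_i > R on the types above it.
Rate on top 1: 0.2165. C: 0.4 > 0.2165 → include.
Rate on top 2: 0.3091. H: 0.231 < 0.3091 → exclude; stop.
Optimal diet: E, C — 2 of 3 types.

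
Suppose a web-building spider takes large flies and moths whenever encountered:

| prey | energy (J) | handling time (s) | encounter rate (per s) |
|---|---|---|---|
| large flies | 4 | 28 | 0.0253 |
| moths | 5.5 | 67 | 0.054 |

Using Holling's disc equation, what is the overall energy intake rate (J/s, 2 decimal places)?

R = Σλ_iE_i / (1 + Σλ_ih_i)
Numerator: 0.0253×4 + 0.054×5.5 = 0.3982
Denominator: 1 + 0.0253×28 + 0.054×67 = 5.326
R = 0.3982/5.326 = 0.07476 J/s

0.07 J/s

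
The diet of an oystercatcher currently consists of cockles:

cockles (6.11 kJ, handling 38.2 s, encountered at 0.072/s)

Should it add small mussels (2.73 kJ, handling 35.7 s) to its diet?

On cockles alone, R = ΣλE/(1+Σλh) = 0.4399/3.75 = 0.1173 kJ/s.
Profitability of small mussels: 2.73/35.7 = 0.07647 kJ/s.
Since 0.07647 < R, time spent handling small mussels is better spent searching.

No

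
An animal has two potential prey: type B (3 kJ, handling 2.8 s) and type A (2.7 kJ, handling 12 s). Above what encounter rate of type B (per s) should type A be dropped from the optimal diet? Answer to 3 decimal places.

0.095 per s

The zero-one rule: include type A iff E₂/h₂ > λE₁/(1+λh₁). Equality gives the switch point.
λE₁h₂ = E₂ + λE₂h₁ ⇒ λ = E₂/(E₁h₂ − E₂h₁) = 2.7/(36 − 7.56) = 0.09494 per s.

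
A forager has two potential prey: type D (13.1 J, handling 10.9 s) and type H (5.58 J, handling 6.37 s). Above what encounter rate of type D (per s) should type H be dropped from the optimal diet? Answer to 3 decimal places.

Drop type H once their profitability E₂/h₂ falls below the rate achievable on type D alone: E₂/h₂ = λE₁/(1 + λh₁).
Solve for λ: λE₁h₂ = E₂(1 + λh₁) → λ(E₁h₂ − E₂h₁) = E₂ → λ = E₂/(E₁h₂ − E₂h₁).
λ = 5.58/(13.1×6.37 − 5.58×10.9) = 5.58/22.62 = 0.2466 per s.

0.247 per s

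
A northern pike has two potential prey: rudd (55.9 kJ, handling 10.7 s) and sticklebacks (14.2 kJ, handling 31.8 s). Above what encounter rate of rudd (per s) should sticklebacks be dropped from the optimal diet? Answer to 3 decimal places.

At the threshold, the rate on rudd alone equals the profitability of sticklebacks: λ·55.9/(1 + λ·10.7) = 14.2/31.8 = 0.4465.
Rearranging, λ(55.9 − 0.4465×10.7) = 0.4465, so λ = 0.4465/51.12 = 0.008735 per s.

0.009 per s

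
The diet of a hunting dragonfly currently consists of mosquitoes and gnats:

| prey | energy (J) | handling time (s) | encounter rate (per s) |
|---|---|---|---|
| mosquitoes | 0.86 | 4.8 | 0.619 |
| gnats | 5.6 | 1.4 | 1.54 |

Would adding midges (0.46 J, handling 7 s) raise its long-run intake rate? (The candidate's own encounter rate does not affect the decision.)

Intake rate on the current diet: R = (0.619×0.86 + 1.54×5.6) / (1 + 0.619×4.8 + 1.54×1.4) = 9.156/6.127 = 1.494 J/s.
Profitability of midges: 0.46/7 = 0.06571 J/s.
0.06571 < 1.494, so adding midges would lower the average — exclude it.

No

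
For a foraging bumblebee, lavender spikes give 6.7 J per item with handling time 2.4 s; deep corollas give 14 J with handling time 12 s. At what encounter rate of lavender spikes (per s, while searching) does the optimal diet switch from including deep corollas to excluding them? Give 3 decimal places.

0.299 per s

At the threshold, the rate on lavender spikes alone equals the profitability of deep corollas: λ·6.7/(1 + λ·2.4) = 14/12 = 1.167.
Rearranging, λ(6.7 − 1.167×2.4) = 1.167, so λ = 1.167/3.9 = 0.2991 per s.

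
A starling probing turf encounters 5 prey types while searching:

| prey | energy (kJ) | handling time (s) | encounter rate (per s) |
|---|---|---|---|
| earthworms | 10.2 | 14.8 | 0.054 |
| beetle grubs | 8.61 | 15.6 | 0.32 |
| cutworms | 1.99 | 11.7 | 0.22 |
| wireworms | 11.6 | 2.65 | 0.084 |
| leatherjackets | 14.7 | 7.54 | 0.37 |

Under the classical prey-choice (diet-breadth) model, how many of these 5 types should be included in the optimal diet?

Profitabilities (E/h, kJ/s): wireworms 4.38, leatherjackets 1.95, earthworms 0.689, beetle grubs 0.552, cutworms 0.17. Add prey in this order while the next type's profitability exceeds the intake rate on those already taken.
Rate on top 1: 0.797. leatherjackets: 1.95 > 0.797 → include.
Rate on top 2: 1.598. earthworms: 0.689 < 1.598 → exclude; stop.
Optimal diet: wireworms, leatherjackets — 2 of 5 types.

2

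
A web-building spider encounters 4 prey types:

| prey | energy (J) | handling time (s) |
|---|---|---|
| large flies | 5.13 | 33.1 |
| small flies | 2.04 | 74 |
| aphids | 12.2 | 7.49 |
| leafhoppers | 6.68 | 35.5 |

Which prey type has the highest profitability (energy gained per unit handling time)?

aphids

Profitability E/h (J/s): large flies = 5.13/33.1 = 0.155, small flies = 2.04/74 = 0.0276, aphids = 12.2/7.49 = 1.63, leafhoppers = 6.68/35.5 = 0.188.
Ranked: aphids > leafhoppers > large flies > small flies.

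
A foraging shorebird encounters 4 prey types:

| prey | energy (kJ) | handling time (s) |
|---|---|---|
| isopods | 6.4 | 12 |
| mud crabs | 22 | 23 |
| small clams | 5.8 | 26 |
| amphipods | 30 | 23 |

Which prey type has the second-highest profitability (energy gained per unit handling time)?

Profitability E/h (kJ/s): isopods = 6.4/12 = 0.533, mud crabs = 22/23 = 0.957, small clams = 5.8/26 = 0.223, amphipods = 30/23 = 1.3.
Ranked: amphipods > mud crabs > isopods > small clams.

mud crabs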